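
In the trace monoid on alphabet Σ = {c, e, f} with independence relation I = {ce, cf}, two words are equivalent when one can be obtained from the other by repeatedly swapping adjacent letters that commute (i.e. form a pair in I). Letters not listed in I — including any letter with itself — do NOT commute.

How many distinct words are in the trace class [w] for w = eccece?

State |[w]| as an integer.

#0=e has no predecessor
#1=c has no predecessor
#2=c depends on [1:c]
#3=e depends on [0:e]
#4=c depends on [2:c]
#5=e depends on [3:e]
sources: [0:e, 1:c]
N(rest) = Σ N(rest − s) over sources s of rest; N(one piece) = 1:
  size 1 → [4]=1  [5]=1
  size 2 → [2,4]=1  [3,5]=1  [4,5]=2
  size 3 → [0,3,5]=1  [1,2,4]=1  [2,4,5]=3  [3,4,5]=3
  size 4 → [0,3,4,5]=4  [1,2,4,5]=4  [2,3,4,5]=6
  first=0(e) contributes 10
  first=1(c) contributes 10
|[w]| = 20

20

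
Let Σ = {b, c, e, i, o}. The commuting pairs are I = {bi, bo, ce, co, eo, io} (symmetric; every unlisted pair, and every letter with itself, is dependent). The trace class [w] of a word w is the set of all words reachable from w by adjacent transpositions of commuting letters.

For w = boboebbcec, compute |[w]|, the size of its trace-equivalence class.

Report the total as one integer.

0(b) covers ∅
1(o) covers ∅
2(b) covers 0:b
3(o) covers 1:o
4(e) covers 2:b
5(b) covers 4:e
6(b) covers 5:b
7(c) covers 6:b
8(e) covers 6:b
9(c) covers 7:c
floor of heap: 0:b, 1:o
completions by unplaced set U, small U first (add the entries for U minus each lowest piece of U):
  |U|=1: {3}:1  {8}:1  {9}:1
  |U|=2: {1,3}:1  {3,8}:2  {3,9}:2  {7,9}:1  {8,9}:2
  |U|=3: {1,3,8}:3  {1,3,9}:3  {3,7,9}:3  {3,8,9}:6  {7,8,9}:3
  |U|=4: {1,3,7,9}:6  {1,3,8,9}:12  {3,7,8,9}:12  {6,7,8,9}:3
  |U|=5: {1,3,7,8,9}:30  {3,6,7,8,9}:15  {5,6,7,8,9}:3
  |U|=6: {1,3,6,7,8,9}:45  {3,5,6,7,8,9}:18  {4,5,6,7,8,9}:3
  |U|=7: {1,3,5,6,7,8,9}:63  {2,4,5,6,7,8,9}:3  {3,4,5,6,7,8,9}:21
  |U|=8: {0,2,4,5,6,7,8,9}:3  {1,3,4,5,6,7,8,9}:84  {2,3,4,5,6,7,8,9}:24
  start at 0(b): 108
  start at 1(o): 27
sum over floor = 135

135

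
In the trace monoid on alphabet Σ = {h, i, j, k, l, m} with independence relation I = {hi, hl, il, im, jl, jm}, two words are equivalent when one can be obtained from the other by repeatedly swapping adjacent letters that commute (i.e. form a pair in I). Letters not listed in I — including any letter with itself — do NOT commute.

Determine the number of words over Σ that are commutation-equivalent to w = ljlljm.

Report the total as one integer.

15

#0=l has no predecessor
#1=j has no predecessor
#2=l depends on [0:l]
#3=l depends on [2:l]
#4=j depends on [1:j]
#5=m depends on [3:l]
sources: [0:l, 1:j]
N(rest) = Σ N(rest − s) over sources s of rest; N(one piece) = 1:
  size 1 → [4]=1  [5]=1
  size 2 → [1,4]=1  [3,5]=1  [4,5]=2
  size 3 → [1,4,5]=3  [2,3,5]=1  [3,4,5]=3
  size 4 → [0,2,3,5]=1  [1,3,4,5]=6  [2,3,4,5]=4
  first=0(l) contributes 10
  first=1(j) contributes 5
|[w]| = 15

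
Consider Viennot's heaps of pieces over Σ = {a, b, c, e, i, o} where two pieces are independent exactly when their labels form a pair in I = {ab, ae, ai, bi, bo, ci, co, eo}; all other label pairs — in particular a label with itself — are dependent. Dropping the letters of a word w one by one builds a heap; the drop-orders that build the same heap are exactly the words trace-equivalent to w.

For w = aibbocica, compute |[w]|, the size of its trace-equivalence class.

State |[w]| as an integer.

171

drop 0:a onto floor
drop 1:i onto floor
drop 2:b onto floor
drop 3:b onto {2:b}
drop 4:o onto {0:a, 1:i}
drop 5:c onto {0:a, 3:b}
drop 6:i onto {4:o}
drop 7:c onto {5:c}
drop 8:a onto {4:o, 7:c}
ground layer = {0:a, 1:i, 2:b}
drop-orders for the pieces not yet dropped (sum over which currently-grounded one goes next):
  1 to go: {6} 1  {8} 1
  2 to go: {6,8} 2  {7,8} 1
  3 to go: {4,6,8} 2  {5,7,8} 1  {6,7,8} 3
  4 to go: {1,4,6,8} 2  {3,5,7,8} 1  {4,6,7,8} 5  {5,6,7,8} 4
  5 to go: {1,4,6,7,8} 7  {2,3,5,7,8} 1  {3,5,6,7,8} 5  {4,5,6,7,8} 9
  6 to go: {0,4,5,6,7,8} 9  {1,4,5,6,7,8} 16  {2,3,5,6,7,8} 6  {3,4,5,6,7,8} 14
  7 to go: {0,1,4,5,6,7,8} 25  {0,3,4,5,6,7,8} 23  {1,3,4,5,6,7,8} 30  {2,3,4,5,6,7,8} 20
  if 0:a drops first: 50 orders
  if 1:i drops first: 43 orders
  if 2:b drops first: 78 orders
heap linearizations: 171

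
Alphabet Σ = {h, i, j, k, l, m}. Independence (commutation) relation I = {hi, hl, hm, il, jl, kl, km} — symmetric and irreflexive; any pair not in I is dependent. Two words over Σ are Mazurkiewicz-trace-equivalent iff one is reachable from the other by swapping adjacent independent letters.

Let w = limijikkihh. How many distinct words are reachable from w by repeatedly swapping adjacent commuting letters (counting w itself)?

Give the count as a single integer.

drop 0:l onto floor
drop 1:i onto floor
drop 2:m onto {0:l, 1:i}
drop 3:i onto {2:m}
drop 4:j onto {3:i}
drop 5:i onto {4:j}
drop 6:k onto {5:i}
drop 7:k onto {6:k}
drop 8:i onto {7:k}
drop 9:h onto {7:k}
drop 10:h onto {9:h}
ground layer = {0:l, 1:i}
drop-orders for the pieces not yet dropped (sum over which currently-grounded one goes next):
  1 to go: {8} 1  {10} 1
  2 to go: {8,10} 2  {9,10} 1
  3 to go: {8,9,10} 3
  4 to go: {7,8,9,10} 3
  5 to go: {6,7,8,9,10} 3
  6 to go: {5,6,7,8,9,10} 3
  7 to go: {4,5,6,7,8,9,10} 3
  8 to go: {3,4,5,6,7,8,9,10} 3
  9 to go: {2,3,4,5,6,7,8,9,10} 3
  if 0:l drops first: 3 orders
  if 1:i drops first: 3 orders
heap linearizations: 6

6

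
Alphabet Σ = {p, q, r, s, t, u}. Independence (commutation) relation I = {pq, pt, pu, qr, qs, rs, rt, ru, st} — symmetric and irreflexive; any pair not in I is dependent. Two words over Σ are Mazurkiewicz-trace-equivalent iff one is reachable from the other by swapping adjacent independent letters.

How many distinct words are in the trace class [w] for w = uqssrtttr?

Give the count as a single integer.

540

piece 0:u — minimal
piece 1:q rests on {0:u}
piece 2:s rests on {0:u}
piece 3:s rests on {2:s}
piece 4:r — minimal
piece 5:t rests on {1:q}
piece 6:t rests on {5:t}
piece 7:t rests on {6:t}
piece 8:r rests on {4:r}
minimal pieces: {0:u, 4:r}
ways to finish when only these pieces remain (= sum over removing one remaining piece with nothing left below it):
  1 left: {3}→1  {7}→1  {8}→1
  2 left: {2,3}→1  {3,7}→2  {3,8}→2  {4,8}→1  {6,7}→1  {7,8}→2
  3 left: {2,3,7}→3  {2,3,8}→3  {3,4,8}→3  {3,6,7}→3  {3,7,8}→6  {4,7,8}→3  {5,6,7}→1  {6,7,8}→3
  4 left: {1,5,6,7}→1  {2,3,4,8}→6  {2,3,6,7}→6  {2,3,7,8}→12  {3,4,7,8}→12  {3,5,6,7}→4  {3,6,7,8}→12  {4,6,7,8}→6  {5,6,7,8}→4
  5 left: {1,3,5,6,7}→5  {1,5,6,7,8}→5  {2,3,4,7,8}→30  {2,3,5,6,7}→10  {2,3,6,7,8}→30  {3,4,6,7,8}→30  {3,5,6,7,8}→20  {4,5,6,7,8}→10
  6 left: {1,2,3,5,6,7}→15  {1,3,5,6,7,8}→30  {1,4,5,6,7,8}→15  {2,3,4,6,7,8}→90  {2,3,5,6,7,8}→60  {3,4,5,6,7,8}→60
  7 left: {0,1,2,3,5,6,7}→15  {1,2,3,5,6,7,8}→105  {1,3,4,5,6,7,8}→105  {2,3,4,5,6,7,8}→210
  placing 0:u first → 420 extensions
  placing 4:r first → 120 extensions
total linear extensions = 540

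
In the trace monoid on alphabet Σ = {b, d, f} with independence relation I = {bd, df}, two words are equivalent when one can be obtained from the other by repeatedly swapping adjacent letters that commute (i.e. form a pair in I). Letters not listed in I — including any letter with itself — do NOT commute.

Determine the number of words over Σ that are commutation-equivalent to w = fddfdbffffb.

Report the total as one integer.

0(f) covers ∅
1(d) covers ∅
2(d) covers 1:d
3(f) covers 0:f
4(d) covers 2:d
5(b) covers 3:f
6(f) covers 5:b
7(f) covers 6:f
8(f) covers 7:f
9(f) covers 8:f
10(b) covers 9:f
floor of heap: 0:f, 1:d
completions by unplaced set U, small U first (add the entries for U minus each lowest piece of U):
  |U|=1: {4}:1  {10}:1
  |U|=2: {2,4}:1  {4,10}:2  {9,10}:1
  |U|=3: {1,2,4}:1  {2,4,10}:3  {4,9,10}:3  {8,9,10}:1
  |U|=4: {1,2,4,10}:4  {2,4,9,10}:6  {4,8,9,10}:4  {7,8,9,10}:1
  |U|=5: {1,2,4,9,10}:10  {2,4,8,9,10}:10  {4,7,8,9,10}:5  {6,7,8,9,10}:1
  |U|=6: {1,2,4,8,9,10}:20  {2,4,7,8,9,10}:15  {4,6,7,8,9,10}:6  {5,6,7,8,9,10}:1
  |U|=7: {1,2,4,7,8,9,10}:35  {2,4,6,7,8,9,10}:21  {3,5,6,7,8,9,10}:1  {4,5,6,7,8,9,10}:7
  |U|=8: {0,3,5,6,7,8,9,10}:1  {1,2,4,6,7,8,9,10}:56  {2,4,5,6,7,8,9,10}:28  {3,4,5,6,7,8,9,10}:8
  |U|=9: {0,3,4,5,6,7,8,9,10}:9  {1,2,4,5,6,7,8,9,10}:84  {2,3,4,5,6,7,8,9,10}:36
  start at 0(f): 120
  start at 1(d): 45
sum over floor = 165

165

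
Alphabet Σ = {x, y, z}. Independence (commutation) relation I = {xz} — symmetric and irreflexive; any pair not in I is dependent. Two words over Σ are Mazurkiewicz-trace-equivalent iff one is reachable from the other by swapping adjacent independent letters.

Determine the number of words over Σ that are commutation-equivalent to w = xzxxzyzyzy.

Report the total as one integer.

drop 0:x onto floor
drop 1:z onto floor
drop 2:x onto {0:x}
drop 3:x onto {2:x}
drop 4:z onto {1:z}
drop 5:y onto {3:x, 4:z}
drop 6:z onto {5:y}
drop 7:y onto {6:z}
drop 8:z onto {7:y}
drop 9:y onto {8:z}
ground layer = {0:x, 1:z}
drop-orders for the pieces not yet dropped (sum over which currently-grounded one goes next):
  1 to go: {9} 1
  2 to go: {8,9} 1
  3 to go: {7,8,9} 1
  4 to go: {6,7,8,9} 1
  5 to go: {5,6,7,8,9} 1
  6 to go: {3,5,6,7,8,9} 1  {4,5,6,7,8,9} 1
  7 to go: {1,4,5,6,7,8,9} 1  {2,3,5,6,7,8,9} 1  {3,4,5,6,7,8,9} 2
  8 to go: {0,2,3,5,6,7,8,9} 1  {1,3,4,5,6,7,8,9} 3  {2,3,4,5,6,7,8,9} 3
  if 0:x drops first: 6 orders
  if 1:z drops first: 4 orders
heap linearizations: 10

10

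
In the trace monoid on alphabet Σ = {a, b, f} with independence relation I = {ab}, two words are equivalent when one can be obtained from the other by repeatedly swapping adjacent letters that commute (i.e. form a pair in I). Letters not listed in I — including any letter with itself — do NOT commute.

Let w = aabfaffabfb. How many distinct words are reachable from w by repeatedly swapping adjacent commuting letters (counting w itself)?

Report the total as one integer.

6

#0=a has no predecessor
#1=a depends on [0:a]
#2=b has no predecessor
#3=f depends on [1:a, 2:b]
#4=a depends on [3:f]
#5=f depends on [4:a]
#6=f depends on [5:f]
#7=a depends on [6:f]
#8=b depends on [6:f]
#9=f depends on [7:a, 8:b]
#10=b depends on [9:f]
sources: [0:a, 2:b]
N(rest) = Σ N(rest − s) over sources s of rest; N(one piece) = 1:
  size 1 → [10]=1
  size 2 → [9,10]=1
  size 3 → [7,9,10]=1  [8,9,10]=1
  size 4 → [7,8,9,10]=2
  size 5 → [6,7,8,9,10]=2
  size 6 → [5,6,7,8,9,10]=2
  size 7 → [4,5,6,7,8,9,10]=2
  size 8 → [3,4,5,6,7,8,9,10]=2
  size 9 → [1,3,4,5,6,7,8,9,10]=2  [2,3,4,5,6,7,8,9,10]=2
  first=0(a) contributes 4
  first=2(b) contributes 2
|[w]| = 6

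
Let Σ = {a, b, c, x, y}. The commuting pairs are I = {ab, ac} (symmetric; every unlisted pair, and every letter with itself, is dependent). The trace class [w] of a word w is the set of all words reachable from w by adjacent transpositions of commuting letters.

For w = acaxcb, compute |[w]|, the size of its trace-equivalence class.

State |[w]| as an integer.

#0=a has no predecessor
#1=c has no predecessor
#2=a depends on [0:a]
#3=x depends on [1:c, 2:a]
#4=c depends on [3:x]
#5=b depends on [4:c]
sources: [0:a, 1:c]
N(rest) = Σ N(rest − s) over sources s of rest; N(one piece) = 1:
  size 1 → [5]=1
  size 2 → [4,5]=1
  size 3 → [3,4,5]=1
  size 4 → [1,3,4,5]=1  [2,3,4,5]=1
  first=0(a) contributes 2
  first=1(c) contributes 1
|[w]| = 3

3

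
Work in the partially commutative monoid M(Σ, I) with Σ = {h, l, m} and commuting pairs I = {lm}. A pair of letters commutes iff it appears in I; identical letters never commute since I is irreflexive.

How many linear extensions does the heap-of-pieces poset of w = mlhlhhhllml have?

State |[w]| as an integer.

8

#0=m has no predecessor
#1=l has no predecessor
#2=h depends on [0:m, 1:l]
#3=l depends on [2:h]
#4=h depends on [3:l]
#5=h depends on [4:h]
#6=h depends on [5:h]
#7=l depends on [6:h]
#8=l depends on [7:l]
#9=m depends on [6:h]
#10=l depends on [8:l]
sources: [0:m, 1:l]
N(rest) = Σ N(rest − s) over sources s of rest; N(one piece) = 1:
  size 1 → [9]=1  [10]=1
  size 2 → [8,10]=1  [9,10]=2
  size 3 → [7,8,10]=1  [8,9,10]=3
  size 4 → [7,8,9,10]=4
  size 5 → [6,7,8,9,10]=4
  size 6 → [5,6,7,8,9,10]=4
  size 7 → [4,5,6,7,8,9,10]=4
  size 8 → [3,4,5,6,7,8,9,10]=4
  size 9 → [2,3,4,5,6,7,8,9,10]=4
  first=0(m) contributes 4
  first=1(l) contributes 4
|[w]| = 8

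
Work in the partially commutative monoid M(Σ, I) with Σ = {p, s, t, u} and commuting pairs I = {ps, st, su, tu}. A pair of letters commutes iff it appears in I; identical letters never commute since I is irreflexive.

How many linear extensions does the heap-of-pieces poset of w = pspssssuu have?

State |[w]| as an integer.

126

#0=p has no predecessor
#1=s has no predecessor
#2=p depends on [0:p]
#3=s depends on [1:s]
#4=s depends on [3:s]
#5=s depends on [4:s]
#6=s depends on [5:s]
#7=u depends on [2:p]
#8=u depends on [7:u]
sources: [0:p, 1:s]
N(rest) = Σ N(rest − s) over sources s of rest; N(one piece) = 1:
  size 1 → [6]=1  [8]=1
  size 2 → [5,6]=1  [6,8]=2  [7,8]=1
  size 3 → [2,7,8]=1  [4,5,6]=1  [5,6,8]=3  [6,7,8]=3
  size 4 → [0,2,7,8]=1  [2,6,7,8]=4  [3,4,5,6]=1  [4,5,6,8]=4  [5,6,7,8]=6
  size 5 → [0,2,6,7,8]=5  [1,3,4,5,6]=1  [2,5,6,7,8]=10  [3,4,5,6,8]=5  [4,5,6,7,8]=10
  size 6 → [0,2,5,6,7,8]=15  [1,3,4,5,6,8]=6  [2,4,5,6,7,8]=20  [3,4,5,6,7,8]=15
  size 7 → [0,2,4,5,6,7,8]=35  [1,3,4,5,6,7,8]=21  [2,3,4,5,6,7,8]=35
  first=0(p) contributes 56
  first=1(s) contributes 70
|[w]| = 126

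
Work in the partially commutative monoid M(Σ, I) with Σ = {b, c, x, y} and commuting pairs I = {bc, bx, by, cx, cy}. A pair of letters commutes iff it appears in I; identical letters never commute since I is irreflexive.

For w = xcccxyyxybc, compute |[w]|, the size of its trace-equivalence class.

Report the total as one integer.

drop 0:x onto floor
drop 1:c onto floor
drop 2:c onto {1:c}
drop 3:c onto {2:c}
drop 4:x onto {0:x}
drop 5:y onto {4:x}
drop 6:y onto {5:y}
drop 7:x onto {6:y}
drop 8:y onto {7:x}
drop 9:b onto floor
drop 10:c onto {3:c}
ground layer = {0:x, 1:c, 9:b}
drop-orders for the pieces not yet dropped (sum over which currently-grounded one goes next):
  1 to go: {8} 1  {9} 1  {10} 1
  2 to go: {3,10} 1  {7,8} 1  {8,9} 2  {8,10} 2  {9,10} 2
  3 to go: {2,3,10} 1  {3,8,10} 3  {3,9,10} 3  {6,7,8} 1  {7,8,9} 3  {7,8,10} 3  {8,9,10} 6
  4 to go: {1,2,3,10} 1  {2,3,8,10} 4  {2,3,9,10} 4  {3,7,8,10} 6  {3,8,9,10} 12  {5,6,7,8} 1  {6,7,8,9} 4  {6,7,8,10} 4  {7,8,9,10} 12
  5 to go: {1,2,3,8,10} 5  {1,2,3,9,10} 5  {2,3,7,8,10} 10  {2,3,8,9,10} 20  {3,6,7,8,10} 10  {3,7,8,9,10} 30  {4,5,6,7,8} 1  {5,6,7,8,9} 5  {5,6,7,8,10} 5  {6,7,8,9,10} 20
  6 to go: {0,4,5,6,7,8} 1  {1,2,3,7,8,10} 15  {1,2,3,8,9,10} 30  {2,3,6,7,8,10} 20  {2,3,7,8,9,10} 60  {3,5,6,7,8,10} 15  {3,6,7,8,9,10} 60  {4,5,6,7,8,9} 6  {4,5,6,7,8,10} 6  {5,6,7,8,9,10} 30
  7 to go: {0,4,5,6,7,8,9} 7  {0,4,5,6,7,8,10} 7  {1,2,3,6,7,8,10} 35  {1,2,3,7,8,9,10} 105  {2,3,5,6,7,8,10} 35  {2,3,6,7,8,9,10} 140  {3,4,5,6,7,8,10} 21  {3,5,6,7,8,9,10} 105  {4,5,6,7,8,9,10} 42
  8 to go: {0,3,4,5,6,7,8,10} 28  {0,4,5,6,7,8,9,10} 56  {1,2,3,5,6,7,8,10} 70  {1,2,3,6,7,8,9,10} 280  {2,3,4,5,6,7,8,10} 56  {2,3,5,6,7,8,9,10} 280  {3,4,5,6,7,8,9,10} 168
  9 to go: {0,2,3,4,5,6,7,8,10} 84  {0,3,4,5,6,7,8,9,10} 252  {1,2,3,4,5,6,7,8,10} 126  {1,2,3,5,6,7,8,9,10} 630  {2,3,4,5,6,7,8,9,10} 504
  if 0:x drops first: 1260 orders
  if 1:c drops first: 840 orders
  if 9:b drops first: 210 orders
heap linearizations: 2310

2310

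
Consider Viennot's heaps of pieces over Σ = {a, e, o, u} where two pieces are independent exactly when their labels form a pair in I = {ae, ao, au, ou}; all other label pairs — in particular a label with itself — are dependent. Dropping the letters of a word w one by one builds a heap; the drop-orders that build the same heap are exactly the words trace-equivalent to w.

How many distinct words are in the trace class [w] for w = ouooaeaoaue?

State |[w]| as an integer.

1320

piece 0:o — minimal
piece 1:u — minimal
piece 2:o rests on {0:o}
piece 3:o rests on {2:o}
piece 4:a — minimal
piece 5:e rests on {1:u, 3:o}
piece 6:a rests on {4:a}
piece 7:o rests on {5:e}
piece 8:a rests on {6:a}
piece 9:u rests on {5:e}
piece 10:e rests on {7:o, 9:u}
minimal pieces: {0:o, 1:u, 4:a}
ways to finish when only these pieces remain (= sum over removing one remaining piece with nothing left below it):
  1 left: {8}→1  {10}→1
  2 left: {6,8}→1  {7,10}→1  {8,10}→2  {9,10}→1
  3 left: {4,6,8}→1  {6,8,10}→3  {7,8,10}→3  {7,9,10}→2  {8,9,10}→3
  4 left: {4,6,8,10}→4  {5,7,9,10}→2  {6,7,8,10}→6  {6,8,9,10}→6  {7,8,9,10}→8
  5 left: {1,5,7,9,10}→2  {3,5,7,9,10}→2  {4,6,7,8,10}→10  {4,6,8,9,10}→10  {5,7,8,9,10}→10  {6,7,8,9,10}→20
  6 left: {1,3,5,7,9,10}→4  {1,5,7,8,9,10}→12  {2,3,5,7,9,10}→2  {3,5,7,8,9,10}→12  {4,6,7,8,9,10}→40  {5,6,7,8,9,10}→30
  7 left: {0,2,3,5,7,9,10}→2  {1,2,3,5,7,9,10}→6  {1,3,5,7,8,9,10}→28  {1,5,6,7,8,9,10}→42  {2,3,5,7,8,9,10}→14  {3,5,6,7,8,9,10}→42  {4,5,6,7,8,9,10}→70
  8 left: {0,1,2,3,5,7,9,10}→8  {0,2,3,5,7,8,9,10}→16  {1,2,3,5,7,8,9,10}→48  {1,3,5,6,7,8,9,10}→112  {1,4,5,6,7,8,9,10}→112  {2,3,5,6,7,8,9,10}→56  {3,4,5,6,7,8,9,10}→112
  9 left: {0,1,2,3,5,7,8,9,10}→72  {0,2,3,5,6,7,8,9,10}→72  {1,2,3,5,6,7,8,9,10}→216  {1,3,4,5,6,7,8,9,10}→336  {2,3,4,5,6,7,8,9,10}→168
  placing 0:o first → 720 extensions
  placing 1:u first → 240 extensions
  placing 4:a first → 360 extensions
total linear extensions = 1320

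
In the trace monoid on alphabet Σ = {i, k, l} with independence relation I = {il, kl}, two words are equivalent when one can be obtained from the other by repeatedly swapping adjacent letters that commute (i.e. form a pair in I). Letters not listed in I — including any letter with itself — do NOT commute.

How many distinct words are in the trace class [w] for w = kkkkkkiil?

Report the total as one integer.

#0=k has no predecessor
#1=k depends on [0:k]
#2=k depends on [1:k]
#3=k depends on [2:k]
#4=k depends on [3:k]
#5=k depends on [4:k]
#6=i depends on [5:k]
#7=i depends on [6:i]
#8=l has no predecessor
sources: [0:k, 8:l]
N(rest) = Σ N(rest − s) over sources s of rest; N(one piece) = 1:
  size 1 → [7]=1  [8]=1
  size 2 → [6,7]=1  [7,8]=2
  size 3 → [5,6,7]=1  [6,7,8]=3
  size 4 → [4,5,6,7]=1  [5,6,7,8]=4
  size 5 → [3,4,5,6,7]=1  [4,5,6,7,8]=5
  size 6 → [2,3,4,5,6,7]=1  [3,4,5,6,7,8]=6
  size 7 → [1,2,3,4,5,6,7]=1  [2,3,4,5,6,7,8]=7
  first=0(k) contributes 8
  first=8(l) contributes 1
|[w]| = 9

9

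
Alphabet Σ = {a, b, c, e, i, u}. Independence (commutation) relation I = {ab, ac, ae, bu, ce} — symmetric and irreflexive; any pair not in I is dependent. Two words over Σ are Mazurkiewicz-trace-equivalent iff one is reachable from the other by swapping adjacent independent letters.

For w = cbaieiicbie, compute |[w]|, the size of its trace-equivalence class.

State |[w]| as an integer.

3

piece 0:c — minimal
piece 1:b rests on {0:c}
piece 2:a — minimal
piece 3:i rests on {1:b, 2:a}
piece 4:e rests on {3:i}
piece 5:i rests on {4:e}
piece 6:i rests on {5:i}
piece 7:c rests on {6:i}
piece 8:b rests on {7:c}
piece 9:i rests on {8:b}
piece 10:e rests on {9:i}
minimal pieces: {0:c, 2:a}
ways to finish when only these pieces remain (= sum over removing one remaining piece with nothing left below it):
  1 left: {10}→1
  2 left: {9,10}→1
  3 left: {8,9,10}→1
  4 left: {7,8,9,10}→1
  5 left: {6,7,8,9,10}→1
  6 left: {5,6,7,8,9,10}→1
  7 left: {4,5,6,7,8,9,10}→1
  8 left: {3,4,5,6,7,8,9,10}→1
  9 left: {1,3,4,5,6,7,8,9,10}→1  {2,3,4,5,6,7,8,9,10}→1
  placing 0:c first → 2 extensions
  placing 2:a first → 1 extensions
total linear extensions = 3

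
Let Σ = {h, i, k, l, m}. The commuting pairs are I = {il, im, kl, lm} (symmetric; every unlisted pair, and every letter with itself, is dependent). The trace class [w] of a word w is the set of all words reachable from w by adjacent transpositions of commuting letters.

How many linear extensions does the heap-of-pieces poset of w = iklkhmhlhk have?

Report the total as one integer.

4

0(i) covers ∅
1(k) covers 0:i
2(l) covers ∅
3(k) covers 1:k
4(h) covers 2:l, 3:k
5(m) covers 4:h
6(h) covers 5:m
7(l) covers 6:h
8(h) covers 7:l
9(k) covers 8:h
floor of heap: 0:i, 2:l
completions by unplaced set U, small U first (add the entries for U minus each lowest piece of U):
  |U|=1: {9}:1
  |U|=2: {8,9}:1
  |U|=3: {7,8,9}:1
  |U|=4: {6,7,8,9}:1
  |U|=5: {5,6,7,8,9}:1
  |U|=6: {4,5,6,7,8,9}:1
  |U|=7: {2,4,5,6,7,8,9}:1  {3,4,5,6,7,8,9}:1
  |U|=8: {1,3,4,5,6,7,8,9}:1  {2,3,4,5,6,7,8,9}:2
  start at 0(i): 3
  start at 2(l): 1
sum over floor = 4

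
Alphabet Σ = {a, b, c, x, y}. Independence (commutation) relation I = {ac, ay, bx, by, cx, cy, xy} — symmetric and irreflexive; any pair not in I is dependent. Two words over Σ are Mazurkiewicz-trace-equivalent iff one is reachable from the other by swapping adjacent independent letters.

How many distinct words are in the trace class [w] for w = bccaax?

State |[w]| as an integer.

piece 0:b — minimal
piece 1:c rests on {0:b}
piece 2:c rests on {1:c}
piece 3:a rests on {0:b}
piece 4:a rests on {3:a}
piece 5:x rests on {4:a}
minimal pieces: {0:b}
ways to finish when only these pieces remain (= sum over removing one remaining piece with nothing left below it):
  1 left: {2}→1  {5}→1
  2 left: {1,2}→1  {2,5}→2  {4,5}→1
  3 left: {1,2,5}→3  {2,4,5}→3  {3,4,5}→1
  4 left: {1,2,4,5}→6  {2,3,4,5}→4
  placing 0:b first → 10 extensions

10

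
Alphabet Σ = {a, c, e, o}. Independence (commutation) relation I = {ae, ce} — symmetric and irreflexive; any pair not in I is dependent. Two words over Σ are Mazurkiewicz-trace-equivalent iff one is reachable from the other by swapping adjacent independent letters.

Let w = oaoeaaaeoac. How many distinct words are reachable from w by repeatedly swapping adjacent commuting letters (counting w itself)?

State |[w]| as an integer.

10

piece 0:o — minimal
piece 1:a rests on {0:o}
piece 2:o rests on {1:a}
piece 3:e rests on {2:o}
piece 4:a rests on {2:o}
piece 5:a rests on {4:a}
piece 6:a rests on {5:a}
piece 7:e rests on {3:e}
piece 8:o rests on {6:a, 7:e}
piece 9:a rests on {8:o}
piece 10:c rests on {9:a}
minimal pieces: {0:o}
ways to finish when only these pieces remain (= sum over removing one remaining piece with nothing left below it):
  1 left: {10}→1
  2 left: {9,10}→1
  3 left: {8,9,10}→1
  4 left: {6,8,9,10}→1  {7,8,9,10}→1
  5 left: {3,7,8,9,10}→1  {5,6,8,9,10}→1  {6,7,8,9,10}→2
  6 left: {3,6,7,8,9,10}→3  {4,5,6,8,9,10}→1  {5,6,7,8,9,10}→3
  7 left: {3,5,6,7,8,9,10}→6  {4,5,6,7,8,9,10}→4
  8 left: {3,4,5,6,7,8,9,10}→10
  9 left: {2,3,4,5,6,7,8,9,10}→10
  placing 0:o first → 10 extensions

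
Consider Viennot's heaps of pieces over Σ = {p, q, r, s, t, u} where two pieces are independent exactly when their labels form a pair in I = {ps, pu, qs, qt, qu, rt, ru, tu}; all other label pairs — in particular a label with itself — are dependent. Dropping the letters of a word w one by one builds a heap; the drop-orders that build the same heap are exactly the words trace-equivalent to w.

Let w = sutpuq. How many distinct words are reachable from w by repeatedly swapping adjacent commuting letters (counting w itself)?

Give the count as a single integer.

0(s) covers ∅
1(u) covers 0:s
2(t) covers 0:s
3(p) covers 2:t
4(u) covers 1:u
5(q) covers 3:p
floor of heap: 0:s
completions by unplaced set U, small U first (add the entries for U minus each lowest piece of U):
  |U|=1: {4}:1  {5}:1
  |U|=2: {1,4}:1  {3,5}:1  {4,5}:2
  |U|=3: {1,4,5}:3  {2,3,5}:1  {3,4,5}:3
  |U|=4: {1,3,4,5}:6  {2,3,4,5}:4
  start at 0(s): 10

10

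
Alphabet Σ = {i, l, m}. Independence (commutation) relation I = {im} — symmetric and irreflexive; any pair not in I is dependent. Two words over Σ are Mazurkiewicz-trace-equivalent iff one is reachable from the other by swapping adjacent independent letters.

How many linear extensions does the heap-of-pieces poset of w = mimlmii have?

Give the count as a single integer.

9

piece 0:m — minimal
piece 1:i — minimal
piece 2:m rests on {0:m}
piece 3:l rests on {1:i, 2:m}
piece 4:m rests on {3:l}
piece 5:i rests on {3:l}
piece 6:i rests on {5:i}
minimal pieces: {0:m, 1:i}
ways to finish when only these pieces remain (= sum over removing one remaining piece with nothing left below it):
  1 left: {4}→1  {6}→1
  2 left: {4,6}→2  {5,6}→1
  3 left: {4,5,6}→3
  4 left: {3,4,5,6}→3
  5 left: {1,3,4,5,6}→3  {2,3,4,5,6}→3
  placing 0:m first → 6 extensions
  placing 1:i first → 3 extensions
total linear extensions = 9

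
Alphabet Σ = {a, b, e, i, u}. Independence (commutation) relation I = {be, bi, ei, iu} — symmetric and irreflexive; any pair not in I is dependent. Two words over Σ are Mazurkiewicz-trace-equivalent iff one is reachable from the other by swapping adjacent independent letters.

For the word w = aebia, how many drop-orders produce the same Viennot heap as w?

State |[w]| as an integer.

6

drop 0:a onto floor
drop 1:e onto {0:a}
drop 2:b onto {0:a}
drop 3:i onto {0:a}
drop 4:a onto {1:e, 2:b, 3:i}
ground layer = {0:a}
drop-orders for the pieces not yet dropped (sum over which currently-grounded one goes next):
  1 to go: {4} 1
  2 to go: {1,4} 1  {2,4} 1  {3,4} 1
  3 to go: {1,2,4} 2  {1,3,4} 2  {2,3,4} 2
  if 0:a drops first: 6 orders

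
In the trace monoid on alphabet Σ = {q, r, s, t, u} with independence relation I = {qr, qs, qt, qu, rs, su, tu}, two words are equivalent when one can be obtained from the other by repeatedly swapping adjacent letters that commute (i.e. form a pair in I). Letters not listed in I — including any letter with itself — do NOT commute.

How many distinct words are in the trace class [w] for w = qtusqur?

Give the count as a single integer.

#0=q has no predecessor
#1=t has no predecessor
#2=u has no predecessor
#3=s depends on [1:t]
#4=q depends on [0:q]
#5=u depends on [2:u]
#6=r depends on [1:t, 5:u]
sources: [0:q, 1:t, 2:u]
N(rest) = Σ N(rest − s) over sources s of rest; N(one piece) = 1:
  size 1 → [3]=1  [4]=1  [6]=1
  size 2 → [0,4]=1  [3,4]=2  [3,6]=2  [4,6]=2  [5,6]=1
  size 3 → [0,3,4]=3  [0,4,6]=3  [1,3,6]=2  [2,5,6]=1  [3,4,6]=6  [3,5,6]=3  [4,5,6]=3
  size 4 → [0,3,4,6]=12  [0,4,5,6]=6  [1,3,4,6]=8  [1,3,5,6]=5  [2,3,5,6]=4  [2,4,5,6]=4  [3,4,5,6]=12
  size 5 → [0,1,3,4,6]=20  [0,2,4,5,6]=10  [0,3,4,5,6]=30  [1,2,3,5,6]=9  [1,3,4,5,6]=25  [2,3,4,5,6]=20
  first=0(q) contributes 54
  first=1(t) contributes 60
  first=2(u) contributes 75
|[w]| = 189

189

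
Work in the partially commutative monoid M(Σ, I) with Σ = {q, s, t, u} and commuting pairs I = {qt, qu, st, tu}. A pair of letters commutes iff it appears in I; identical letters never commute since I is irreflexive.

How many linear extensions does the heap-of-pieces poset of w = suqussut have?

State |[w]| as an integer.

piece 0:s — minimal
piece 1:u rests on {0:s}
piece 2:q rests on {0:s}
piece 3:u rests on {1:u}
piece 4:s rests on {2:q, 3:u}
piece 5:s rests on {4:s}
piece 6:u rests on {5:s}
piece 7:t — minimal
minimal pieces: {0:s, 7:t}
ways to finish when only these pieces remain (= sum over removing one remaining piece with nothing left below it):
  1 left: {6}→1  {7}→1
  2 left: {5,6}→1  {6,7}→2
  3 left: {4,5,6}→1  {5,6,7}→3
  4 left: {2,4,5,6}→1  {3,4,5,6}→1  {4,5,6,7}→4
  5 left: {1,3,4,5,6}→1  {2,3,4,5,6}→2  {2,4,5,6,7}→5  {3,4,5,6,7}→5
  6 left: {1,2,3,4,5,6}→3  {1,3,4,5,6,7}→6  {2,3,4,5,6,7}→12
  placing 0:s first → 21 extensions
  placing 7:t first → 3 extensions
total linear extensions = 24

24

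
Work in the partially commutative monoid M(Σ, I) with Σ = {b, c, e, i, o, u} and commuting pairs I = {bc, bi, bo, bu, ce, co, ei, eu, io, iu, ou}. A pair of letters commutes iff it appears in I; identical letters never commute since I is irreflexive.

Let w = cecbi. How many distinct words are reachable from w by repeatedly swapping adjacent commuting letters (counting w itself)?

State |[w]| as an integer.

drop 0:c onto floor
drop 1:e onto floor
drop 2:c onto {0:c}
drop 3:b onto {1:e}
drop 4:i onto {2:c}
ground layer = {0:c, 1:e}
drop-orders for the pieces not yet dropped (sum over which currently-grounded one goes next):
  1 to go: {3} 1  {4} 1
  2 to go: {1,3} 1  {2,4} 1  {3,4} 2
  3 to go: {0,2,4} 1  {1,3,4} 3  {2,3,4} 3
  if 0:c drops first: 6 orders
  if 1:e drops first: 4 orders
heap linearizations: 10

10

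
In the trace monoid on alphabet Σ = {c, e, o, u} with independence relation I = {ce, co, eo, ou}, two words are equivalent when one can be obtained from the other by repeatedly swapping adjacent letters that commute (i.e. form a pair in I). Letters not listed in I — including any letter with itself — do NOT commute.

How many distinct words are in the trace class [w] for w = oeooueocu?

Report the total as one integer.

#0=o has no predecessor
#1=e has no predecessor
#2=o depends on [0:o]
#3=o depends on [2:o]
#4=u depends on [1:e]
#5=e depends on [4:u]
#6=o depends on [3:o]
#7=c depends on [4:u]
#8=u depends on [5:e, 7:c]
sources: [0:o, 1:e]
N(rest) = Σ N(rest − s) over sources s of rest; N(one piece) = 1:
  size 1 → [6]=1  [8]=1
  size 2 → [3,6]=1  [5,8]=1  [6,8]=2  [7,8]=1
  size 3 → [2,3,6]=1  [3,6,8]=3  [5,6,8]=3  [5,7,8]=2  [6,7,8]=3
  size 4 → [0,2,3,6]=1  [2,3,6,8]=4  [3,5,6,8]=6  [3,6,7,8]=6  [4,5,7,8]=2  [5,6,7,8]=8
  size 5 → [0,2,3,6,8]=5  [1,4,5,7,8]=2  [2,3,5,6,8]=10  [2,3,6,7,8]=10  [3,5,6,7,8]=20  [4,5,6,7,8]=10
  size 6 → [0,2,3,5,6,8]=15  [0,2,3,6,7,8]=15  [1,4,5,6,7,8]=12  [2,3,5,6,7,8]=40  [3,4,5,6,7,8]=30
  size 7 → [0,2,3,5,6,7,8]=70  [1,3,4,5,6,7,8]=42  [2,3,4,5,6,7,8]=70
  first=0(o) contributes 112
  first=1(e) contributes 140
|[w]| = 252

252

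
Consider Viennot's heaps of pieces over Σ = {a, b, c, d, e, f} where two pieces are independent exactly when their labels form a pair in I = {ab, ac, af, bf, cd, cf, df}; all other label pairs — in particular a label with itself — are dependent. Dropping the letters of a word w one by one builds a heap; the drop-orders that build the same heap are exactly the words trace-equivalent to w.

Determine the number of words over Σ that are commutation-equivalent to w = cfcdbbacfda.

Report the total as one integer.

piece 0:c — minimal
piece 1:f — minimal
piece 2:c rests on {0:c}
piece 3:d — minimal
piece 4:b rests on {2:c, 3:d}
piece 5:b rests on {4:b}
piece 6:a rests on {3:d}
piece 7:c rests on {5:b}
piece 8:f rests on {1:f}
piece 9:d rests on {5:b, 6:a}
piece 10:a rests on {9:d}
minimal pieces: {0:c, 1:f, 3:d}
ways to finish when only these pieces remain (= sum over removing one remaining piece with nothing left below it):
  1 left: {7}→1  {8}→1  {10}→1
  2 left: {1,8}→1  {7,8}→2  {7,10}→2  {8,10}→2  {9,10}→1
  3 left: {1,7,8}→3  {1,8,10}→3  {6,9,10}→1  {7,8,10}→6  {7,9,10}→3  {8,9,10}→3
  4 left: {1,7,8,10}→12  {1,8,9,10}→6  {5,7,9,10}→3  {6,7,9,10}→4  {6,8,9,10}→4  {7,8,9,10}→12
  5 left: {1,6,8,9,10}→10  {1,7,8,9,10}→30  {4,5,7,9,10}→3  {5,6,7,9,10}→7  {5,7,8,9,10}→15  {6,7,8,9,10}→20
  6 left: {1,5,7,8,9,10}→45  {1,6,7,8,9,10}→60  {2,4,5,7,9,10}→3  {4,5,6,7,9,10}→10  {4,5,7,8,9,10}→18  {5,6,7,8,9,10}→42
  7 left: {0,2,4,5,7,9,10}→3  {1,4,5,7,8,9,10}→63  {1,5,6,7,8,9,10}→147  {2,4,5,6,7,9,10}→13  {2,4,5,7,8,9,10}→21  {3,4,5,6,7,9,10}→10  {4,5,6,7,8,9,10}→70
  8 left: {0,2,4,5,6,7,9,10}→16  {0,2,4,5,7,8,9,10}→24  {1,2,4,5,7,8,9,10}→84  {1,4,5,6,7,8,9,10}→280  {2,3,4,5,6,7,9,10}→23  {2,4,5,6,7,8,9,10}→104  {3,4,5,6,7,8,9,10}→80
  9 left: {0,1,2,4,5,7,8,9,10}→108  {0,2,3,4,5,6,7,9,10}→39  {0,2,4,5,6,7,8,9,10}→144  {1,2,4,5,6,7,8,9,10}→468  {1,3,4,5,6,7,8,9,10}→360  {2,3,4,5,6,7,8,9,10}→207
  placing 0:c first → 1035 extensions
  placing 1:f first → 390 extensions
  placing 3:d first → 720 extensions
total linear extensions = 2145

2145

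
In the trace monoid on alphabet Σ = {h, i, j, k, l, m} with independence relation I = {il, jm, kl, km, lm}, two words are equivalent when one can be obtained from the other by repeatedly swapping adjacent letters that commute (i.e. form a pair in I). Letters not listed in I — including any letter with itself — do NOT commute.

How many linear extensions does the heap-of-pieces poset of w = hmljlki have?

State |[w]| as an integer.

piece 0:h — minimal
piece 1:m rests on {0:h}
piece 2:l rests on {0:h}
piece 3:j rests on {2:l}
piece 4:l rests on {3:j}
piece 5:k rests on {3:j}
piece 6:i rests on {1:m, 5:k}
minimal pieces: {0:h}
ways to finish when only these pieces remain (= sum over removing one remaining piece with nothing left below it):
  1 left: {4}→1  {6}→1
  2 left: {1,6}→1  {4,6}→2  {5,6}→1
  3 left: {1,4,6}→3  {1,5,6}→2  {4,5,6}→3
  4 left: {1,4,5,6}→8  {3,4,5,6}→3
  5 left: {1,3,4,5,6}→11  {2,3,4,5,6}→3
  placing 0:h first → 14 extensions

14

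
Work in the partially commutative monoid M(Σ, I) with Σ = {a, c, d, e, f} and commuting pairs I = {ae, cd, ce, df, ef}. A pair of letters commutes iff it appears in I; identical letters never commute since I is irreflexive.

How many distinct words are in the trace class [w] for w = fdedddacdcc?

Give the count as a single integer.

24

#0=f has no predecessor
#1=d has no predecessor
#2=e depends on [1:d]
#3=d depends on [2:e]
#4=d depends on [3:d]
#5=d depends on [4:d]
#6=a depends on [0:f, 5:d]
#7=c depends on [6:a]
#8=d depends on [6:a]
#9=c depends on [7:c]
#10=c depends on [9:c]
sources: [0:f, 1:d]
N(rest) = Σ N(rest − s) over sources s of rest; N(one piece) = 1:
  size 1 → [8]=1  [10]=1
  size 2 → [8,10]=2  [9,10]=1
  size 3 → [7,9,10]=1  [8,9,10]=3
  size 4 → [7,8,9,10]=4
  size 5 → [6,7,8,9,10]=4
  size 6 → [0,6,7,8,9,10]=4  [5,6,7,8,9,10]=4
  size 7 → [0,5,6,7,8,9,10]=8  [4,5,6,7,8,9,10]=4
  size 8 → [0,4,5,6,7,8,9,10]=12  [3,4,5,6,7,8,9,10]=4
  size 9 → [0,3,4,5,6,7,8,9,10]=16  [2,3,4,5,6,7,8,9,10]=4
  first=0(f) contributes 4
  first=1(d) contributes 20
|[w]| = 24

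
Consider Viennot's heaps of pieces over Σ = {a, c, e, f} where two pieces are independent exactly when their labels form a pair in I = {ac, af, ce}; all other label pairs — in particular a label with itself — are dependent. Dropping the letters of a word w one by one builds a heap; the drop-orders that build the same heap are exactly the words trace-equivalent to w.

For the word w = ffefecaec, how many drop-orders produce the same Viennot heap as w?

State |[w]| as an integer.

piece 0:f — minimal
piece 1:f rests on {0:f}
piece 2:e rests on {1:f}
piece 3:f rests on {2:e}
piece 4:e rests on {3:f}
piece 5:c rests on {3:f}
piece 6:a rests on {4:e}
piece 7:e rests on {6:a}
piece 8:c rests on {5:c}
minimal pieces: {0:f}
ways to finish when only these pieces remain (= sum over removing one remaining piece with nothing left below it):
  1 left: {7}→1  {8}→1
  2 left: {5,8}→1  {6,7}→1  {7,8}→2
  3 left: {4,6,7}→1  {5,7,8}→3  {6,7,8}→3
  4 left: {4,6,7,8}→4  {5,6,7,8}→6
  5 left: {4,5,6,7,8}→10
  6 left: {3,4,5,6,7,8}→10
  7 left: {2,3,4,5,6,7,8}→10
  placing 0:f first → 10 extensions

10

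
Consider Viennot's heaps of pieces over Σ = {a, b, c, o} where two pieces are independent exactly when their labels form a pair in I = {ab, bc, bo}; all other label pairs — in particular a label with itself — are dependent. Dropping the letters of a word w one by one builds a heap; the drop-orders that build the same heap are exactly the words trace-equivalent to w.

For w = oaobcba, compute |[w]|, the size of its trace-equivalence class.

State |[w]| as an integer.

21

0(o) covers ∅
1(a) covers 0:o
2(o) covers 1:a
3(b) covers ∅
4(c) covers 2:o
5(b) covers 3:b
6(a) covers 4:c
floor of heap: 0:o, 3:b
completions by unplaced set U, small U first (add the entries for U minus each lowest piece of U):
  |U|=1: {5}:1  {6}:1
  |U|=2: {3,5}:1  {4,6}:1  {5,6}:2
  |U|=3: {2,4,6}:1  {3,5,6}:3  {4,5,6}:3
  |U|=4: {1,2,4,6}:1  {2,4,5,6}:4  {3,4,5,6}:6
  |U|=5: {0,1,2,4,6}:1  {1,2,4,5,6}:5  {2,3,4,5,6}:10
  start at 0(o): 15
  start at 3(b): 6
sum over floor = 21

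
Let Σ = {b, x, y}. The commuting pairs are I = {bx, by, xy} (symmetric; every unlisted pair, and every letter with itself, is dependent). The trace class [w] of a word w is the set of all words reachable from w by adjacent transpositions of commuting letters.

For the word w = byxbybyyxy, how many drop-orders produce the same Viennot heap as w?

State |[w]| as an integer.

0(b) covers ∅
1(y) covers ∅
2(x) covers ∅
3(b) covers 0:b
4(y) covers 1:y
5(b) covers 3:b
6(y) covers 4:y
7(y) covers 6:y
8(x) covers 2:x
9(y) covers 7:y
floor of heap: 0:b, 1:y, 2:x
completions by unplaced set U, small U first (add the entries for U minus each lowest piece of U):
  |U|=1: {5}:1  {8}:1  {9}:1
  |U|=2: {2,8}:1  {3,5}:1  {5,8}:2  {5,9}:2  {7,9}:1  {8,9}:2
  |U|=3: {0,3,5}:1  {2,5,8}:3  {2,8,9}:3  {3,5,8}:3  {3,5,9}:3  {5,7,9}:3  {5,8,9}:6  {6,7,9}:1  {7,8,9}:3
  |U|=4: {0,3,5,8}:4  {0,3,5,9}:4  {2,3,5,8}:6  {2,5,8,9}:12  {2,7,8,9}:6  {3,5,7,9}:6  {3,5,8,9}:12  {4,6,7,9}:1  {5,6,7,9}:4  {5,7,8,9}:12  {6,7,8,9}:4
  |U|=5: {0,2,3,5,8}:10  {0,3,5,7,9}:10  {0,3,5,8,9}:20  {1,4,6,7,9}:1  {2,3,5,8,9}:30  {2,5,7,8,9}:30  {2,6,7,8,9}:10  {3,5,6,7,9}:10  {3,5,7,8,9}:30  {4,5,6,7,9}:5  {4,6,7,8,9}:5  {5,6,7,8,9}:20
  |U|=6: {0,2,3,5,8,9}:60  {0,3,5,6,7,9}:20  {0,3,5,7,8,9}:60  {1,4,5,6,7,9}:6  {1,4,6,7,8,9}:6  {2,3,5,7,8,9}:90  {2,4,6,7,8,9}:15  {2,5,6,7,8,9}:60  {3,4,5,6,7,9}:15  {3,5,6,7,8,9}:60  {4,5,6,7,8,9}:30
  |U|=7: {0,2,3,5,7,8,9}:210  {0,3,4,5,6,7,9}:35  {0,3,5,6,7,8,9}:140  {1,2,4,6,7,8,9}:21  {1,3,4,5,6,7,9}:21  {1,4,5,6,7,8,9}:42  {2,3,5,6,7,8,9}:210  {2,4,5,6,7,8,9}:105  {3,4,5,6,7,8,9}:105
  |U|=8: {0,1,3,4,5,6,7,9}:56  {0,2,3,5,6,7,8,9}:560  {0,3,4,5,6,7,8,9}:280  {1,2,4,5,6,7,8,9}:168  {1,3,4,5,6,7,8,9}:168  {2,3,4,5,6,7,8,9}:420
  start at 0(b): 756
  start at 1(y): 1260
  start at 2(x): 504
sum over floor = 2520

2520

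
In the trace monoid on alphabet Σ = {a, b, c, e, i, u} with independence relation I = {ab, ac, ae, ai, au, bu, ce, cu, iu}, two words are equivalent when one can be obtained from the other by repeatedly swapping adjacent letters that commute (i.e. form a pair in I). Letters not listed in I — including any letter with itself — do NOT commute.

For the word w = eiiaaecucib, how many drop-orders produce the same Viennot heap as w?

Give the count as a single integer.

#0=e has no predecessor
#1=i depends on [0:e]
#2=i depends on [1:i]
#3=a has no predecessor
#4=a depends on [3:a]
#5=e depends on [2:i]
#6=c depends on [2:i]
#7=u depends on [5:e]
#8=c depends on [6:c]
#9=i depends on [5:e, 8:c]
#10=b depends on [9:i]
sources: [0:e, 3:a]
N(rest) = Σ N(rest − s) over sources s of rest; N(one piece) = 1:
  size 1 → [4]=1  [7]=1  [10]=1
  size 2 → [3,4]=1  [4,7]=2  [4,10]=2  [7,10]=2  [9,10]=1
  size 3 → [3,4,7]=3  [3,4,10]=3  [4,7,10]=6  [4,9,10]=3  [7,9,10]=3  [8,9,10]=1
  size 4 → [3,4,7,10]=12  [3,4,9,10]=6  [4,7,9,10]=12  [4,8,9,10]=4  [5,7,9,10]=3  [6,8,9,10]=1  [7,8,9,10]=4
  size 5 → [3,4,7,9,10]=30  [3,4,8,9,10]=10  [4,5,7,9,10]=15  [4,6,8,9,10]=5  [4,7,8,9,10]=20  [5,7,8,9,10]=7  [6,7,8,9,10]=5
  size 6 → [3,4,5,7,9,10]=45  [3,4,6,8,9,10]=15  [3,4,7,8,9,10]=60  [4,5,7,8,9,10]=42  [4,6,7,8,9,10]=30  [5,6,7,8,9,10]=12
  size 7 → [2,5,6,7,8,9,10]=12  [3,4,5,7,8,9,10]=147  [3,4,6,7,8,9,10]=105  [4,5,6,7,8,9,10]=84
  size 8 → [1,2,5,6,7,8,9,10]=12  [2,4,5,6,7,8,9,10]=96  [3,4,5,6,7,8,9,10]=336
  size 9 → [0,1,2,5,6,7,8,9,10]=12  [1,2,4,5,6,7,8,9,10]=108  [2,3,4,5,6,7,8,9,10]=432
  first=0(e) contributes 540
  first=3(a) contributes 120
|[w]| = 660

660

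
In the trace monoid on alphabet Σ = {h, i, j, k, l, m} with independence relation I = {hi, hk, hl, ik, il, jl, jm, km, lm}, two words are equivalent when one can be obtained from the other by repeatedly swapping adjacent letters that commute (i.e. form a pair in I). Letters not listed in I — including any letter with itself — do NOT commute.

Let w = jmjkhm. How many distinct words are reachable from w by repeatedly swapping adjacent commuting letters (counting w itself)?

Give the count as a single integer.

drop 0:j onto floor
drop 1:m onto floor
drop 2:j onto {0:j}
drop 3:k onto {2:j}
drop 4:h onto {1:m, 2:j}
drop 5:m onto {4:h}
ground layer = {0:j, 1:m}
drop-orders for the pieces not yet dropped (sum over which currently-grounded one goes next):
  1 to go: {3} 1  {5} 1
  2 to go: {3,5} 2  {4,5} 1
  3 to go: {1,4,5} 1  {3,4,5} 3
  4 to go: {1,3,4,5} 4  {2,3,4,5} 3
  if 0:j drops first: 7 orders
  if 1:m drops first: 3 orders
heap linearizations: 10

10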